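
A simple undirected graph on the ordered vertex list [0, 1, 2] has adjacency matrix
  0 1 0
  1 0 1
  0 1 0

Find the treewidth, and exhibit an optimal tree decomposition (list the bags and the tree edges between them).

The largest bag has 2 vertices, giving width 1; this decomposition certifies tw(G) ≤ 1. Since G has at least one edge (e.g. 1–0), it is not an edgeless graph, so tw(G) ≥ 1. Therefore the treewidth is 1.

Treewidth 1.
Bags: B1 = {0, 1}  B2 = {1, 2}
Tree: B1–B2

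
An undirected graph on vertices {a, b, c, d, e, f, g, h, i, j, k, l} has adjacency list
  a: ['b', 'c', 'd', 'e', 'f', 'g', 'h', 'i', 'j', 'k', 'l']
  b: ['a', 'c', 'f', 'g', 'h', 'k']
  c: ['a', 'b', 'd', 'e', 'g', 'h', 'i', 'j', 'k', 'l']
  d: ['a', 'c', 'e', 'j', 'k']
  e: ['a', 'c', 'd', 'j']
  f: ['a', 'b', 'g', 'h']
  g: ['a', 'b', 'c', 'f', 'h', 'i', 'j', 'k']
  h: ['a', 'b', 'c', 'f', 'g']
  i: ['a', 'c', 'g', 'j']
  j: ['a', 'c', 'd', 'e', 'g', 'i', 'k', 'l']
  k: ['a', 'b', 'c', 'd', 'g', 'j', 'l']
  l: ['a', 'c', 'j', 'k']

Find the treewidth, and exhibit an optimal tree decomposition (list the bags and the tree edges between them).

Treewidth 4.
Bags: B1 = {a, c, g, j, k}  B2 = {a, b, c, g, k}  B3 = {a, c, d, j, k}  B4 = {a, c, d, e, j}  B5 = {a, c, j, k, l}  B6 = {a, b, c, g, h}  B7 = {a, b, f, g, h}  B8 = {a, c, g, i, j}
Tree: B1–B2, B1–B3, B3–B4, B1–B5, B2–B6, B6–B7, B1–B8

Every bag has size at most 5, so the width is 5 − 1 = 4 and tw(G) ≤ 4. On the other hand G contains the 5-clique {a, c, d, e, j}. A clique must lie in a single bag of any decomposition, so no decomposition can have width below 4. Hence tw(G) = 4 exactly.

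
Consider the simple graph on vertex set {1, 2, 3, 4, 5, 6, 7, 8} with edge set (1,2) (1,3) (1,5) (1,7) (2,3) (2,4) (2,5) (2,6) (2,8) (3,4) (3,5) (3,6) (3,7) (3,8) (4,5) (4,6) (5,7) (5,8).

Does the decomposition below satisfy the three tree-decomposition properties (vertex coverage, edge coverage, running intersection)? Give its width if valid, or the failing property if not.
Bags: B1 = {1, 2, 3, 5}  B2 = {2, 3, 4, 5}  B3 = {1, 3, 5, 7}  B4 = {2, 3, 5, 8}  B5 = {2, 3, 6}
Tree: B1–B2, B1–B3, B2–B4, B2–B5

A tree decomposition must satisfy three properties: every vertex lies in some bag; for every edge, both endpoints lie together in some bag; and for every vertex, the bags containing it form a connected subtree. Here edge (4,6) lies in no bag, so the decomposition is invalid.

No — edge (4,6) lies in no bag.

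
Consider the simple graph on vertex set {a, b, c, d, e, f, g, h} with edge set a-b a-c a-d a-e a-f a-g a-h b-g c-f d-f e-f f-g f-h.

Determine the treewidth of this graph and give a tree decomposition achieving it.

Every bag has size at most 3, so the width is 3 − 1 = 2 and tw(G) ≤ 2. On the other hand G contains the 3-clique {a, d, f}. A clique must lie in a single bag of any decomposition, so no decomposition can have width below 2. Hence tw(G) = 2 exactly.

Treewidth 2.
One optimal decomposition is:
Bags: B1 = {a, d, f}  B2 = {a, e, f}  B3 = {a, c, f}  B4 = {a, f, g}  B5 = {a, f, h}  B6 = {a, b, g}
Tree: B1–B2, B1–B3, B1–B4, B4–B5, B4–B6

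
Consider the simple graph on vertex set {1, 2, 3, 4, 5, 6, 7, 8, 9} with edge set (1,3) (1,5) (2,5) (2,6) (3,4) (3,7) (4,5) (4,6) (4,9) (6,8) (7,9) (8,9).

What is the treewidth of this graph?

3

A width-3 tree decomposition is:
Bags: B1 = {1, 2, 3, 5}  B2 = {2, 3, 4, 5}  B3 = {2, 3, 4, 6}  B4 = {3, 4, 6, 7}  B5 = {4, 6, 7, 9}  B6 = {6, 7, 8, 9}
Tree: B1–B2, B2–B3, B3–B4, B4–B5, B5–B6
Every bag has size at most 4, so the width is 4 − 1 = 3 and tw(G) ≤ 3. For the lower bound: the 4 vertex sets {1,2,5}, {3}, {4}, {6,7,8,9} are disjoint, each induces a connected subgraph, and every pair is joined by at least one edge of G. Contracting each set to a single vertex therefore yields K_{4} as a minor, and since treewidth is minor-monotone, tw(G) ≥ tw(K_{4}) = 3. Combining the bounds, tw(G) = 3.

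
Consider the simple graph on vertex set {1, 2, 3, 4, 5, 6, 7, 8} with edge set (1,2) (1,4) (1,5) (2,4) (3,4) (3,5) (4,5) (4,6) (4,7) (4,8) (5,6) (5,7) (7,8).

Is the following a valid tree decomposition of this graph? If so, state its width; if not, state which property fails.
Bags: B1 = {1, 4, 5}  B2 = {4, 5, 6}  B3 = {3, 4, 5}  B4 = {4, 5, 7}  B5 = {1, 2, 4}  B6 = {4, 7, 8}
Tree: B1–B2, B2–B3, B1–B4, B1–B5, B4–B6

Yes; width 2.

Checking the three conditions: (i) the bags cover all of {1, 2, 3, 4, 5, 6, 7, 8}; (ii) for each edge, some bag contains both endpoints; (iii) the bags containing any fixed vertex form a subtree. All hold, so the decomposition is valid with width 3 − 1 = 2.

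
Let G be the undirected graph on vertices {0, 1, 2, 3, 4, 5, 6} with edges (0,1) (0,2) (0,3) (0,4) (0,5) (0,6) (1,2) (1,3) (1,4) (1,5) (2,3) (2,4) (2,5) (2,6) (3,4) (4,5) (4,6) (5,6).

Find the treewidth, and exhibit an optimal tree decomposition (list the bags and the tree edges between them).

The largest bag has 5 vertices, giving width 4; this decomposition certifies tw(G) ≤ 4. Conversely, {0, 1, 2, 3, 4} is a clique of size 5, and the vertices of any clique must share a bag in every tree decomposition; so some bag has ≥ 5 vertices and tw(G) ≥ 4. Combining the bounds, tw(G) = 4.

Treewidth 4.
Bags: B1 = {0, 2, 4, 5, 6}  B2 = {0, 1, 2, 4, 5}  B3 = {0, 1, 2, 3, 4}
Tree: B1–B2, B2–B3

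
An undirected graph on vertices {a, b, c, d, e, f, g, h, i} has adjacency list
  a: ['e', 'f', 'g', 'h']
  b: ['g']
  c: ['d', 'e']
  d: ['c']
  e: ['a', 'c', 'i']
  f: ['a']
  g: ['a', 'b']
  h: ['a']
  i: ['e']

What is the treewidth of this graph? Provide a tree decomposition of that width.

Treewidth 1.
One such decomposition:
Bags: B1 = {a, g}  B2 = {a, f}  B3 = {a, h}  B4 = {a, e}  B5 = {e, i}  B6 = {c, e}  B7 = {b, g}  B8 = {c, d}
Tree: B1–B2, B1–B3, B3–B4, B4–B5, B4–B6, B1–B7, B6–B8

Each bag holds 2 vertices, so the decomposition has width 1, which upper-bounds the treewidth. Since G has at least one edge (e.g. a–g), it is not an edgeless graph, so tw(G) ≥ 1. Therefore the treewidth is 1.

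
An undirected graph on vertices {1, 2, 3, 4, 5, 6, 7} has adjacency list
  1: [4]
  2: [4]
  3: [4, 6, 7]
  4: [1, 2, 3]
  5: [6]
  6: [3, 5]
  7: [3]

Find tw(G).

1

A width-1 tree decomposition is:
Bags: B1 = {3, 4}  B2 = {2, 4}  B3 = {1, 4}  B4 = {3, 6}  B5 = {5, 6}  B6 = {3, 7}
Tree: B1–B2, B1–B3, B1–B4, B4–B5, B4–B6
The largest bag has 2 vertices, giving width 1; this decomposition certifies tw(G) ≤ 1. Any graph with an edge has treewidth ≥ 1, and G has the edge 3–4. Therefore the treewidth is 1.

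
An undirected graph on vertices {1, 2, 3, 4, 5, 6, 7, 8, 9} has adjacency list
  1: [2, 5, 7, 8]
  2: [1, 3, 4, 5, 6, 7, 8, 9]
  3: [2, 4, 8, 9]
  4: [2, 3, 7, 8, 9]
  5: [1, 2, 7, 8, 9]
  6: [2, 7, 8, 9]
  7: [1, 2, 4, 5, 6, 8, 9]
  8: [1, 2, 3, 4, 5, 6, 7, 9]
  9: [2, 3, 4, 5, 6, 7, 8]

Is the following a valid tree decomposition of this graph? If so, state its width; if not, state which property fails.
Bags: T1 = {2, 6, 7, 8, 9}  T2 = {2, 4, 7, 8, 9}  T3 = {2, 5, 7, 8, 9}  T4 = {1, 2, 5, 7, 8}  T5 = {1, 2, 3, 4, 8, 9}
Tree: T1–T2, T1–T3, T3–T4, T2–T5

A tree decomposition must satisfy three properties: every vertex lies in some bag; for every edge, both endpoints lie together in some bag; and for every vertex, the bags containing it form a connected subtree. Here bags containing vertex 1 are not connected in the tree, so the decomposition is invalid.

No — bags containing vertex 1 are not connected in the tree.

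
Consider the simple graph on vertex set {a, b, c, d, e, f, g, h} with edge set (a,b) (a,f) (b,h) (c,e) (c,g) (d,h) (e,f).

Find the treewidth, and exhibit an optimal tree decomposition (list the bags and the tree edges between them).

Treewidth 1.
One optimal decomposition is:
Bags: B1 = {d, h}  B2 = {b, h}  B3 = {a, b}  B4 = {a, f}  B5 = {e, f}  B6 = {c, e}  B7 = {c, g}
Tree: B1–B2, B2–B3, B3–B4, B4–B5, B5–B6, B6–B7

Each bag holds 2 vertices, so the decomposition has width 1, which upper-bounds the treewidth. Since G has at least one edge (e.g. d–h), it is not an edgeless graph, so tw(G) ≥ 1. Combining the bounds, tw(G) = 1.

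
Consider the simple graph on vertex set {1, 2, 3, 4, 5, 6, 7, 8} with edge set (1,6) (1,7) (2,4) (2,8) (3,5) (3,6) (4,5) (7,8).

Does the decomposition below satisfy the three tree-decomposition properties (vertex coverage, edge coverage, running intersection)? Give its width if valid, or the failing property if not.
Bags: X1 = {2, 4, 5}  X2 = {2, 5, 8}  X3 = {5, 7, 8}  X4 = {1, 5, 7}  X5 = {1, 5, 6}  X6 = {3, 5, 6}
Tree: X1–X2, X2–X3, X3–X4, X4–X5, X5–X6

Every vertex of G appears in some bag (union = {1, 2, 3, 4, 5, 6, 7, 8}); every edge is covered by a bag; and for each vertex v the set of bags containing v is connected in the bag tree. The decomposition is therefore valid. The largest bag has 3 vertices, so the width is 2.

Yes; width 2.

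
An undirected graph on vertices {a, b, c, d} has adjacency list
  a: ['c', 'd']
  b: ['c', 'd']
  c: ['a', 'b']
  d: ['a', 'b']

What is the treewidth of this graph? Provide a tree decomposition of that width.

The largest bag has 3 vertices, giving width 2; this decomposition certifies tw(G) ≤ 2. Since a–c–b–d–a is a cycle in G, G is not acyclic. Forests are exactly the graphs of treewidth ≤ 1, so tw(G) ≥ 2. Therefore the treewidth is 2.

Treewidth 2.
One such decomposition:
Bags: B1 = {a, b, c}  B2 = {a, b, d}
Tree: B1–B2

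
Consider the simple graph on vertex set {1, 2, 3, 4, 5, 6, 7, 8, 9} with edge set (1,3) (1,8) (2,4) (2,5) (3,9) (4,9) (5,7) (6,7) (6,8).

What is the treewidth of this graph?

A width-2 tree decomposition is:
Bags: B1 = {5, 6, 7}  B2 = {5, 6, 8}  B3 = {1, 5, 8}  B4 = {1, 3, 5}  B5 = {3, 5, 9}  B6 = {4, 5, 9}  B7 = {2, 4, 5}
Tree: B1–B2, B2–B3, B3–B4, B4–B5, B5–B6, B6–B7
Each bag holds 3 vertices, so the decomposition has width 2, which upper-bounds the treewidth. The edges 5–7–6–8–1–3–9–4–2–5 form a cycle, so G is not a tree and its treewidth is at least 2. The upper and lower bounds meet at 2, so that is the treewidth.

2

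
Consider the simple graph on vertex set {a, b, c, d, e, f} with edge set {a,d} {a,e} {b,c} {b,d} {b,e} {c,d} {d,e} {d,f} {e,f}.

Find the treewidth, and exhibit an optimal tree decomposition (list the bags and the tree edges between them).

The largest bag has 3 vertices, giving width 2; this decomposition certifies tw(G) ≤ 2. For the lower bound, the 3 vertices {d, e, f} are pairwise adjacent, and any tree decomposition puts a clique entirely inside one bag — forcing width ≥ 2. Hence tw(G) = 2 exactly.

Treewidth 2.
One optimal decomposition is:
Bags: B1 = {b, d, e}  B2 = {a, d, e}  B3 = {b, c, d}  B4 = {d, e, f}
Tree: B1–B2, B1–B3, B1–B4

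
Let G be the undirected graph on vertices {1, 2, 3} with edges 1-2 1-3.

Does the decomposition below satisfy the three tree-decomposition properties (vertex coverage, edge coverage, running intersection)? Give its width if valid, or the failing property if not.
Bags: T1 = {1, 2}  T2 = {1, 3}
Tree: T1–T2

Yes; width 1.

Every vertex of G appears in some bag (union = {1, 2, 3}); every edge is covered by a bag; and for each vertex v the set of bags containing v is connected in the bag tree. The decomposition is therefore valid. The largest bag has 2 vertices, so the width is 1.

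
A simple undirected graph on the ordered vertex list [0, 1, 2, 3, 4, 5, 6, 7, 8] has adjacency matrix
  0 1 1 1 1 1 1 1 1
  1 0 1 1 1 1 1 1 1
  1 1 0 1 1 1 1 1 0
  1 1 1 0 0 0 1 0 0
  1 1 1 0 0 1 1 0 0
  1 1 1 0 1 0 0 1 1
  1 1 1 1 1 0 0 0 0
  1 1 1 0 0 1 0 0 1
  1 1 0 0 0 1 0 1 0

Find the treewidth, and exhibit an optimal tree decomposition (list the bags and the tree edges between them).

Treewidth 4.
One such decomposition:
Bags: B1 = {0, 1, 2, 4, 5}  B2 = {0, 1, 2, 5, 7}  B3 = {0, 1, 2, 4, 6}  B4 = {0, 1, 2, 3, 6}  B5 = {0, 1, 5, 7, 8}
Tree: B1–B2, B1–B3, B3–B4, B2–B5

Each bag holds 5 vertices, so the decomposition has width 4, which upper-bounds the treewidth. Conversely, {0, 1, 5, 7, 8} is a clique of size 5, and the vertices of any clique must share a bag in every tree decomposition; so some bag has ≥ 5 vertices and tw(G) ≥ 4. Hence tw(G) = 4 exactly.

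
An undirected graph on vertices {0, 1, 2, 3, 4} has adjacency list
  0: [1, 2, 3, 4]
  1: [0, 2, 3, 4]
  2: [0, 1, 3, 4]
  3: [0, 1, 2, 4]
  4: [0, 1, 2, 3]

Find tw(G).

A width-4 tree decomposition is:
Bags: B1 = {0, 1, 2, 3, 4}
Tree: (single bag)
With just one bag of size 5, the width is 5 − 1 = 4, so tw(G) ≤ 4. Conversely, {0, 1, 2, 3, 4} is a clique of size 5, and the vertices of any clique must share a bag in every tree decomposition; so some bag has ≥ 5 vertices and tw(G) ≥ 4. The upper and lower bounds meet at 4, so that is the treewidth.

4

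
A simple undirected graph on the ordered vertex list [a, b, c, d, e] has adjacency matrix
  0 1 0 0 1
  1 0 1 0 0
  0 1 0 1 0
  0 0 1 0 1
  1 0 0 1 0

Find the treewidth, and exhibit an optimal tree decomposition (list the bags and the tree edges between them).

Each bag holds 3 vertices, so the decomposition has width 2, which upper-bounds the treewidth. Since b–a–e–d–c–b is a cycle in G, G is not acyclic. Forests are exactly the graphs of treewidth ≤ 1, so tw(G) ≥ 2. Therefore the treewidth is 2.

Treewidth 2.
Bags: B1 = {a, b, e}  B2 = {b, d, e}  B3 = {b, c, d}
Tree: B1–B2, B2–B3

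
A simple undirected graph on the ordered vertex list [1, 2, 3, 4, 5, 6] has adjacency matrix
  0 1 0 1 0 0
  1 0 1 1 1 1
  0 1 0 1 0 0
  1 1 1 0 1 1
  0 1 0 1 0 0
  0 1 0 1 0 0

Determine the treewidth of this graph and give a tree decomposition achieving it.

The largest bag has 3 vertices, giving width 2; this decomposition certifies tw(G) ≤ 2. For the lower bound, the 3 vertices {1, 2, 4} are pairwise adjacent, and any tree decomposition puts a clique entirely inside one bag — forcing width ≥ 2. Combining the bounds, tw(G) = 2.

Treewidth 2.
One such decomposition:
Bags: B1 = {2, 4, 6}  B2 = {2, 3, 4}  B3 = {2, 4, 5}  B4 = {1, 2, 4}
Tree: B1–B2, B1–B3, B1–B4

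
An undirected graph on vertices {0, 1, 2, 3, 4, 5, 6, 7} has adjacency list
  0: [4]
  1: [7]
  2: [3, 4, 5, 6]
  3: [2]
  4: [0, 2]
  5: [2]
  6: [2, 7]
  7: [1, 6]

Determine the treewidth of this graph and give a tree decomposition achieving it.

Treewidth 1.
One such decomposition:
Bags: B1 = {6, 7}  B2 = {2, 6}  B3 = {2, 4}  B4 = {2, 3}  B5 = {1, 7}  B6 = {2, 5}  B7 = {0, 4}
Tree: B1–B2, B2–B3, B2–B4, B1–B5, B3–B6, B3–B7

Each bag holds 2 vertices, so the decomposition has width 1, which upper-bounds the treewidth. Since G has at least one edge (e.g. 6–7), it is not an edgeless graph, so tw(G) ≥ 1. Hence tw(G) = 1 exactly.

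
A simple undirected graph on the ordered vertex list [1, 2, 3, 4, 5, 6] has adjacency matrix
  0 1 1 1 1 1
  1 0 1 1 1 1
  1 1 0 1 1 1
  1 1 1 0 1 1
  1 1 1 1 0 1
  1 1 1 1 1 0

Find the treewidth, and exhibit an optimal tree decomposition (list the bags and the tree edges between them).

With just one bag of size 6, the width is 6 − 1 = 5, so tw(G) ≤ 5. On the other hand G contains the 6-clique {1, 2, 3, 4, 5, 6}. A clique must lie in a single bag of any decomposition, so no decomposition can have width below 5. The upper and lower bounds meet at 5, so that is the treewidth.

Treewidth 5.
Bags: B1 = {1, 2, 3, 4, 5, 6}
Tree: (single bag)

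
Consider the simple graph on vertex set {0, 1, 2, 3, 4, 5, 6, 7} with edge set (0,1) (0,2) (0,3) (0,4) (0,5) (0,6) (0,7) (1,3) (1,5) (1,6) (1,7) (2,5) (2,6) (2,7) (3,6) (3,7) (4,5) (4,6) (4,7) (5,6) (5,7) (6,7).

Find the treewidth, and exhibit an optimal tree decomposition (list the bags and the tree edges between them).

Treewidth 4.
One optimal decomposition is:
Bags: B1 = {0, 1, 3, 6, 7}  B2 = {0, 1, 5, 6, 7}  B3 = {0, 4, 5, 6, 7}  B4 = {0, 2, 5, 6, 7}
Tree: B1–B2, B2–B3, B2–B4

The largest bag has 5 vertices, giving width 4; this decomposition certifies tw(G) ≤ 4. For the lower bound, the 5 vertices {0, 1, 3, 6, 7} are pairwise adjacent, and any tree decomposition puts a clique entirely inside one bag — forcing width ≥ 4. Hence tw(G) = 4 exactly.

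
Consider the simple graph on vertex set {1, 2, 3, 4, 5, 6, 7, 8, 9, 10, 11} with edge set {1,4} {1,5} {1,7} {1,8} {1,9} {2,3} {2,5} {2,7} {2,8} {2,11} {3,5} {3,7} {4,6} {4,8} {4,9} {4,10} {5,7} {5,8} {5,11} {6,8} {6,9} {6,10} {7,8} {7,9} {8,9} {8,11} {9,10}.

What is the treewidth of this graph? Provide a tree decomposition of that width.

Treewidth 3.
One optimal decomposition is:
Bags: B1 = {1, 4, 8, 9}  B2 = {1, 7, 8, 9}  B3 = {1, 5, 7, 8}  B4 = {2, 5, 7, 8}  B5 = {4, 6, 8, 9}  B6 = {2, 3, 5, 7}  B7 = {4, 6, 9, 10}  B8 = {2, 5, 8, 11}
Tree: B1–B2, B2–B3, B3–B4, B1–B5, B4–B6, B5–B7, B4–B8

Each bag holds 4 vertices, so the decomposition has width 3, which upper-bounds the treewidth. For the lower bound, the 4 vertices {1, 4, 8, 9} are pairwise adjacent, and any tree decomposition puts a clique entirely inside one bag — forcing width ≥ 3. Therefore the treewidth is 3.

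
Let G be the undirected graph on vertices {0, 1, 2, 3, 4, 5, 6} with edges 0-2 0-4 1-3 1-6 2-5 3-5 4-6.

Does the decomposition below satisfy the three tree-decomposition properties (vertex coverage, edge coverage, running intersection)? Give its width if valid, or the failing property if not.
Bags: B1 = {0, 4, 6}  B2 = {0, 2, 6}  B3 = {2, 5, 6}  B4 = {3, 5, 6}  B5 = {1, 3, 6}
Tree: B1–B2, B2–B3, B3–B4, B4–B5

Yes; width 2.

Checking the three conditions: (i) the bags cover all of {0, 1, 2, 3, 4, 5, 6}; (ii) for each edge, some bag contains both endpoints; (iii) the bags containing any fixed vertex form a subtree. All hold, so the decomposition is valid with width 3 − 1 = 2.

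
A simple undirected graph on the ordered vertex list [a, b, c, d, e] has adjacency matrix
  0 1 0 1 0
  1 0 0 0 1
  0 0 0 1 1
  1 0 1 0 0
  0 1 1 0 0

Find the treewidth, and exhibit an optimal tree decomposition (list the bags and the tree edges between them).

Every bag has size at most 3, so the width is 3 − 1 = 2 and tw(G) ≤ 2. Since c–e–b–a–d–c is a cycle in G, G is not acyclic. Forests are exactly the graphs of treewidth ≤ 1, so tw(G) ≥ 2. Combining the bounds, tw(G) = 2.

Treewidth 2.
One such decomposition:
Bags: B1 = {b, c, e}  B2 = {a, b, c}  B3 = {a, c, d}
Tree: B1–B2, B2–B3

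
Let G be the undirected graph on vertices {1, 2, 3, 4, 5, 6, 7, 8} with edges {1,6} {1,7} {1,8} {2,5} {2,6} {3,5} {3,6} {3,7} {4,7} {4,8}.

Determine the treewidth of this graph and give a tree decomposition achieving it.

Treewidth 2.
One such decomposition:
Bags: B1 = {2, 3, 5}  B2 = {2, 3, 6}  B3 = {3, 6, 7}  B4 = {1, 6, 7}  B5 = {1, 4, 7}  B6 = {1, 4, 8}
Tree: B1–B2, B2–B3, B3–B4, B4–B5, B5–B6

Every bag has size at most 3, so the width is 3 − 1 = 2 and tw(G) ≤ 2. The edges 5–2–6–3–5 form a cycle, so G is not a tree and its treewidth is at least 2. Therefore the treewidth is 2.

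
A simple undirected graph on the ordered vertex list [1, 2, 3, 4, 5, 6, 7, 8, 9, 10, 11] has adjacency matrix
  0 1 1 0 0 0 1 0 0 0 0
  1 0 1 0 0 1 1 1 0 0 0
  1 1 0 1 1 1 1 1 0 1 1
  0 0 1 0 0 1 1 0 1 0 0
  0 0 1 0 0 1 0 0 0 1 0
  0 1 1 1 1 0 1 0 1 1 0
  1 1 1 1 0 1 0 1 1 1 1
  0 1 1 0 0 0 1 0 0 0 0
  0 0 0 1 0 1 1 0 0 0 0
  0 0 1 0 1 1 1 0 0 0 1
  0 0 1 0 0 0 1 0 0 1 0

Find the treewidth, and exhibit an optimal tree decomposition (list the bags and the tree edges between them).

Every bag has size at most 4, so the width is 4 − 1 = 3 and tw(G) ≤ 3. For the lower bound, the 4 vertices {4, 6, 7, 9} are pairwise adjacent, and any tree decomposition puts a clique entirely inside one bag — forcing width ≥ 3. Combining the bounds, tw(G) = 3.

Treewidth 3.
Bags: B1 = {3, 4, 6, 7}  B2 = {4, 6, 7, 9}  B3 = {2, 3, 6, 7}  B4 = {3, 6, 7, 10}  B5 = {3, 5, 6, 10}  B6 = {2, 3, 7, 8}  B7 = {3, 7, 10, 11}  B8 = {1, 2, 3, 7}
Tree: B1–B2, B1–B3, B1–B4, B4–B5, B3–B6, B4–B7, B6–B8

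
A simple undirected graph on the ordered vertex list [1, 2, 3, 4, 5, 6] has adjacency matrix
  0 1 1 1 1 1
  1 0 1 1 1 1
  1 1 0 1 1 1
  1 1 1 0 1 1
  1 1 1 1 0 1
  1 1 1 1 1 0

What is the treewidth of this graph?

A width-5 tree decomposition is:
Bags: B1 = {1, 2, 3, 4, 5, 6}
Tree: (single bag)
A single bag containing all 6 vertices is trivially a valid decomposition of width 5. For the lower bound, the 6 vertices {1, 2, 3, 4, 5, 6} are pairwise adjacent, and any tree decomposition puts a clique entirely inside one bag — forcing width ≥ 5. Therefore the treewidth is 5.

5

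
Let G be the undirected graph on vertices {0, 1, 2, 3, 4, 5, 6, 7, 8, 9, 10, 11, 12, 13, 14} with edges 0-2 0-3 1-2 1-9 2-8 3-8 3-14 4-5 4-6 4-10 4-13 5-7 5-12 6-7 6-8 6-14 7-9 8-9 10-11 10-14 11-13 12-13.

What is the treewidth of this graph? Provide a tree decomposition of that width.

Treewidth 3.
One optimal decomposition is:
Bags: B1 = {0, 1, 2, 3}  B2 = {1, 2, 3, 8}  B3 = {1, 3, 8, 9}  B4 = {3, 8, 9, 14}  B5 = {6, 8, 9, 14}  B6 = {6, 7, 9, 14}  B7 = {6, 7, 10, 14}  B8 = {4, 6, 7, 10}  B9 = {4, 5, 7, 10}  B10 = {4, 5, 10, 11}  B11 = {4, 5, 11, 13}  B12 = {5, 11, 12, 13}
Tree: B1–B2, B2–B3, B3–B4, B4–B5, B5–B6, B6–B7, B7–B8, B8–B9, B9–B10, B10–B11, B11–B12

Each bag holds 4 vertices, so the decomposition has width 3, which upper-bounds the treewidth. For the lower bound: the 4 vertex sets {0,1,2}, {3}, {8}, {6,7,9,14} are disjoint, each induces a connected subgraph, and every pair is joined by at least one edge of G. Contracting each set to a single vertex therefore yields K_{4} as a minor, and since treewidth is minor-monotone, tw(G) ≥ tw(K_{4}) = 3. Hence tw(G) = 3 exactly.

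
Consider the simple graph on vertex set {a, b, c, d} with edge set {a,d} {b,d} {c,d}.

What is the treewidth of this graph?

A width-1 tree decomposition is:
Bags: B1 = {b, d}  B2 = {c, d}  B3 = {a, d}
Tree: B1–B2, B1–B3
The largest bag has 2 vertices, giving width 1; this decomposition certifies tw(G) ≤ 1. G has an edge, so its treewidth is at least 1. The upper and lower bounds meet at 1, so that is the treewidth.

1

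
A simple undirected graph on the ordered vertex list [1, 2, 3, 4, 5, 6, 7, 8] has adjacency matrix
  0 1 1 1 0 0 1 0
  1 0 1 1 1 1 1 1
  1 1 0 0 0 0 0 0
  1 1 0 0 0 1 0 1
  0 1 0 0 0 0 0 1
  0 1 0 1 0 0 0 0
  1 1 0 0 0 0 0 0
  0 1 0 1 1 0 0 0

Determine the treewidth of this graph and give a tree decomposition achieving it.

Each bag holds 3 vertices, so the decomposition has width 2, which upper-bounds the treewidth. On the other hand G contains the 3-clique {2, 4, 8}. A clique must lie in a single bag of any decomposition, so no decomposition can have width below 2. Therefore the treewidth is 2.

Treewidth 2.
One optimal decomposition is:
Bags: B1 = {2, 4, 8}  B2 = {2, 5, 8}  B3 = {2, 4, 6}  B4 = {1, 2, 4}  B5 = {1, 2, 3}  B6 = {1, 2, 7}
Tree: B1–B2, B1–B3, B1–B4, B4–B5, B4–B6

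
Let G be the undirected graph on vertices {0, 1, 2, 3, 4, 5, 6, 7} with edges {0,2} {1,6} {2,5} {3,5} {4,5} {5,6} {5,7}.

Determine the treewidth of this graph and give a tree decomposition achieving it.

Each bag holds 2 vertices, so the decomposition has width 1, which upper-bounds the treewidth. Since G has at least one edge (e.g. 2–5), it is not an edgeless graph, so tw(G) ≥ 1. Therefore the treewidth is 1.

Treewidth 1.
Bags: B1 = {2, 5}  B2 = {0, 2}  B3 = {3, 5}  B4 = {5, 7}  B5 = {5, 6}  B6 = {1, 6}  B7 = {4, 5}
Tree: B1–B2, B1–B3, B1–B4, B1–B5, B5–B6, B3–B7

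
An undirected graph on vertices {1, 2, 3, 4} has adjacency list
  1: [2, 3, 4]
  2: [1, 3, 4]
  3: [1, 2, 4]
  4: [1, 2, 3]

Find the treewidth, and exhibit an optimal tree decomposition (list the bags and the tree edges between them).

Treewidth 3.
One optimal decomposition is:
Bags: B1 = {1, 2, 3, 4}
Tree: (single bag)

A single bag containing all 4 vertices is trivially a valid decomposition of width 3. For the lower bound, the 4 vertices {1, 2, 3, 4} are pairwise adjacent, and any tree decomposition puts a clique entirely inside one bag — forcing width ≥ 3. Therefore the treewidth is 3.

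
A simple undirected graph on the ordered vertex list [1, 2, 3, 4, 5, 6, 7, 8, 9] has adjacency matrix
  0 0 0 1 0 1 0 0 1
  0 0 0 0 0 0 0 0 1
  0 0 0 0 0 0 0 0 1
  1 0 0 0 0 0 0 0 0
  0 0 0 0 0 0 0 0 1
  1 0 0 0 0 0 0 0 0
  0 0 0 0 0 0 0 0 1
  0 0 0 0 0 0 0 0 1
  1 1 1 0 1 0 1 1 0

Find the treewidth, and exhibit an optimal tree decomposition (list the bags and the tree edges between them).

Treewidth 1.
Bags: B1 = {8, 9}  B2 = {2, 9}  B3 = {1, 9}  B4 = {1, 6}  B5 = {7, 9}  B6 = {3, 9}  B7 = {1, 4}  B8 = {5, 9}
Tree: B1–B2, B1–B3, B3–B4, B2–B5, B5–B6, B3–B7, B2–B8

Every bag has size at most 2, so the width is 2 − 1 = 1 and tw(G) ≤ 1. Any graph with an edge has treewidth ≥ 1, and G has the edge 9–8. Combining the bounds, tw(G) = 1.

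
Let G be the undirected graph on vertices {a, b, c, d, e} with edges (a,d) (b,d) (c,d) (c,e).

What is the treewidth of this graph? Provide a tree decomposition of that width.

Treewidth 1.
One such decomposition:
Bags: B1 = {c, e}  B2 = {c, d}  B3 = {b, d}  B4 = {a, d}
Tree: B1–B2, B2–B3, B2–B4

Every bag has size at most 2, so the width is 2 − 1 = 1 and tw(G) ≤ 1. Any graph with an edge has treewidth ≥ 1, and G has the edge c–e. Therefore the treewidth is 1.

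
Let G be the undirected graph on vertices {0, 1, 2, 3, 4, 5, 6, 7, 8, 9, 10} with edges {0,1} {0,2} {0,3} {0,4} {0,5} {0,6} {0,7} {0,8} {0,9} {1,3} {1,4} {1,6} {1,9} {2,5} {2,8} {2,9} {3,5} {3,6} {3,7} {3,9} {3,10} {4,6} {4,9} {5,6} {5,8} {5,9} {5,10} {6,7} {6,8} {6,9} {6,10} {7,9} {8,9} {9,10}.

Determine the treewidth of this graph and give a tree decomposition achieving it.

Treewidth 4.
One such decomposition:
Bags: B1 = {0, 3, 6, 7, 9}  B2 = {0, 3, 5, 6, 9}  B3 = {3, 5, 6, 9, 10}  B4 = {0, 5, 6, 8, 9}  B5 = {0, 1, 3, 6, 9}  B6 = {0, 2, 5, 8, 9}  B7 = {0, 1, 4, 6, 9}
Tree: B1–B2, B2–B3, B2–B4, B2–B5, B4–B6, B5–B7

Every bag has size at most 5, so the width is 5 − 1 = 4 and tw(G) ≤ 4. Conversely, {0, 2, 5, 8, 9} is a clique of size 5, and the vertices of any clique must share a bag in every tree decomposition; so some bag has ≥ 5 vertices and tw(G) ≥ 4. The upper and lower bounds meet at 4, so that is the treewidth.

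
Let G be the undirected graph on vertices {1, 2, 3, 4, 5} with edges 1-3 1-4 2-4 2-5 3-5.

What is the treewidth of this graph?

2

A width-2 tree decomposition is:
Bags: B1 = {2, 4, 5}  B2 = {1, 4, 5}  B3 = {1, 3, 5}
Tree: B1–B2, B2–B3
The largest bag has 3 vertices, giving width 2; this decomposition certifies tw(G) ≤ 2. The edges 5–2–4–1–3–5 form a cycle, so G is not a tree and its treewidth is at least 2. Hence tw(G) = 2 exactly.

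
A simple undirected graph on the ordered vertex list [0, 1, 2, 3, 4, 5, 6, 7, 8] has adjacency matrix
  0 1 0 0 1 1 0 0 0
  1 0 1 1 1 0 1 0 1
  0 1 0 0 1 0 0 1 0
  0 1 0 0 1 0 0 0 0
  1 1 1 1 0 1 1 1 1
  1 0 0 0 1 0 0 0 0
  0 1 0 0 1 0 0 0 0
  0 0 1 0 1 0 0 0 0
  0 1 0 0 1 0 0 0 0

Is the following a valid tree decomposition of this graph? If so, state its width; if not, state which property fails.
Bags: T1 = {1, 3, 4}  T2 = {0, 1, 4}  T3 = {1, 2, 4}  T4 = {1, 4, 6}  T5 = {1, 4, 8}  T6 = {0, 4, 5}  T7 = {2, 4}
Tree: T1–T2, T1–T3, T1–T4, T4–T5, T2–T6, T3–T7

No — vertex 7 appears in no bag.

A tree decomposition must satisfy three properties: every vertex lies in some bag; for every edge, both endpoints lie together in some bag; and for every vertex, the bags containing it form a connected subtree. Here vertex 7 appears in no bag, so the decomposition is invalid.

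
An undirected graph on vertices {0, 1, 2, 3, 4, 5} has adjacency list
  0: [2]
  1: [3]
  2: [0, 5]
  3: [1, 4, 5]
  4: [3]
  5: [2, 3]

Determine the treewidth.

1

A width-1 tree decomposition is:
Bags: B1 = {3, 5}  B2 = {2, 5}  B3 = {1, 3}  B4 = {0, 2}  B5 = {3, 4}
Tree: B1–B2, B1–B3, B2–B4, B3–B5
Every bag has size at most 2, so the width is 2 − 1 = 1 and tw(G) ≤ 1. Any graph with an edge has treewidth ≥ 1, and G has the edge 3–5. Hence tw(G) = 1 exactly.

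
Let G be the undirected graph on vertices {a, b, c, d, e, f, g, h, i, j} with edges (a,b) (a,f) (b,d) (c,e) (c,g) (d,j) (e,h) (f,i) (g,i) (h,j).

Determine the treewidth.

2

A width-2 tree decomposition is:
Bags: B1 = {e, h, j}  B2 = {d, e, j}  B3 = {b, d, e}  B4 = {a, b, e}  B5 = {a, e, f}  B6 = {e, f, i}  B7 = {e, g, i}  B8 = {c, e, g}
Tree: B1–B2, B2–B3, B3–B4, B4–B5, B5–B6, B6–B7, B7–B8
The largest bag has 3 vertices, giving width 2; this decomposition certifies tw(G) ≤ 2. For the lower bound, G contains the cycle e–h–j–d–b–a–f–i–g–c–e, so G is not a forest; only forests have treewidth ≤ 1, hence tw(G) ≥ 2. Therefore the treewidth is 2.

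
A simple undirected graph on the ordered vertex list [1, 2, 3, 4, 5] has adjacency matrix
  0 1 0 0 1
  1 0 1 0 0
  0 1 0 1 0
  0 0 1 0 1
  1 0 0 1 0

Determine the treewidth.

2

A width-2 tree decomposition is:
Bags: B1 = {2, 3, 4}  B2 = {1, 2, 4}  B3 = {1, 4, 5}
Tree: B1–B2, B2–B3
Every bag has size at most 3, so the width is 3 − 1 = 2 and tw(G) ≤ 2. The edges 4–3–2–1–5–4 form a cycle, so G is not a tree and its treewidth is at least 2. Combining the bounds, tw(G) = 2.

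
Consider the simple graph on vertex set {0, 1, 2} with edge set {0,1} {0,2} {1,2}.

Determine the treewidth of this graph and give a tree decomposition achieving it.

With just one bag of size 3, the width is 3 − 1 = 2, so tw(G) ≤ 2. On the other hand G contains the 3-clique {0, 1, 2}. A clique must lie in a single bag of any decomposition, so no decomposition can have width below 2. Therefore the treewidth is 2.

Treewidth 2.
One optimal decomposition is:
Bags: B1 = {0, 1, 2}
Tree: (single bag)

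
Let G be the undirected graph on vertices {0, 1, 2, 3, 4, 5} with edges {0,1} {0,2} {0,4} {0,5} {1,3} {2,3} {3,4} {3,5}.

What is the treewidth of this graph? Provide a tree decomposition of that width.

Each bag holds 3 vertices, so the decomposition has width 2, which upper-bounds the treewidth. For the lower bound, G contains the cycle 2–3–1–0–2, so G is not a forest; only forests have treewidth ≤ 1, hence tw(G) ≥ 2. Combining the bounds, tw(G) = 2.

Treewidth 2.
Bags: B1 = {0, 2, 3}  B2 = {0, 1, 3}  B3 = {0, 3, 4}  B4 = {0, 3, 5}
Tree: B1–B2, B2–B3, B3–B4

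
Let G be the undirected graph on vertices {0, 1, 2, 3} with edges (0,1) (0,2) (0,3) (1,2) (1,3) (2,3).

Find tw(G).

3

A width-3 tree decomposition is:
Bags: B1 = {0, 1, 2, 3}
Tree: (single bag)
With just one bag of size 4, the width is 4 − 1 = 3, so tw(G) ≤ 3. Conversely, {0, 1, 2, 3} is a clique of size 4, and the vertices of any clique must share a bag in every tree decomposition; so some bag has ≥ 4 vertices and tw(G) ≥ 3. The upper and lower bounds meet at 3, so that is the treewidth.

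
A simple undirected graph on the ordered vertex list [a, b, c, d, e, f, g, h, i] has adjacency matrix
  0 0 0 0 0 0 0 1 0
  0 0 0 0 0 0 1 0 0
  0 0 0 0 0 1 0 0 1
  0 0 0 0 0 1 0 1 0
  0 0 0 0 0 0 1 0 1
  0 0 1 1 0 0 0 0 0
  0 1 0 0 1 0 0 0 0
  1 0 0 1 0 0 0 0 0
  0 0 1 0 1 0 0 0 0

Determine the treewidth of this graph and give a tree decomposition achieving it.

Treewidth 1.
Bags: B1 = {b, g}  B2 = {e, g}  B3 = {e, i}  B4 = {c, i}  B5 = {c, f}  B6 = {d, f}  B7 = {d, h}  B8 = {a, h}
Tree: B1–B2, B2–B3, B3–B4, B4–B5, B5–B6, B6–B7, B7–B8

The largest bag has 2 vertices, giving width 1; this decomposition certifies tw(G) ≤ 1. Any graph with an edge has treewidth ≥ 1, and G has the edge b–g. Therefore the treewidth is 1.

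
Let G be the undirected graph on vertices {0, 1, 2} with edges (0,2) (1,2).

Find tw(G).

A width-1 tree decomposition is:
Bags: B1 = {0, 2}  B2 = {1, 2}
Tree: B1–B2
The largest bag has 2 vertices, giving width 1; this decomposition certifies tw(G) ≤ 1. G has an edge, so its treewidth is at least 1. The upper and lower bounds meet at 1, so that is the treewidth.

1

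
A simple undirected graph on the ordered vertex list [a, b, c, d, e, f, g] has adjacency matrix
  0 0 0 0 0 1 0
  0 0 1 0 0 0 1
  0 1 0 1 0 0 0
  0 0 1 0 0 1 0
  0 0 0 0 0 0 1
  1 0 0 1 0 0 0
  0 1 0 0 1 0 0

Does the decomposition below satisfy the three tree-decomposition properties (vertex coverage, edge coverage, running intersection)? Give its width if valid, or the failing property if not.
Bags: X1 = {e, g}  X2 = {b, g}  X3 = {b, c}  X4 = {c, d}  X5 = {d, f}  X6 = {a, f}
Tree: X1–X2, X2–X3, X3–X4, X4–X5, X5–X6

Yes; width 1.

Every vertex of G appears in some bag (union = {a, b, c, d, e, f, g}); every edge is covered by a bag; and for each vertex v the set of bags containing v is connected in the bag tree. The decomposition is therefore valid. The largest bag has 2 vertices, so the width is 1.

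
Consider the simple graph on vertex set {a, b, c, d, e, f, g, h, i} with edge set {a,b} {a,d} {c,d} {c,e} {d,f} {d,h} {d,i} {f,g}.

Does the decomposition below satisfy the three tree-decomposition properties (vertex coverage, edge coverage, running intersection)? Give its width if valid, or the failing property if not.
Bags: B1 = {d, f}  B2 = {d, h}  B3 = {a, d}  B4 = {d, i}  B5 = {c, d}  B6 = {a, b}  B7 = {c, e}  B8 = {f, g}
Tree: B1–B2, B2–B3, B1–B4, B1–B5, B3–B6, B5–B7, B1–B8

Checking the three conditions: (i) the bags cover all of {a, b, c, d, e, f, g, h, i}; (ii) for each edge, some bag contains both endpoints; (iii) the bags containing any fixed vertex form a subtree. All hold, so the decomposition is valid with width 2 − 1 = 1.

Yes; width 1.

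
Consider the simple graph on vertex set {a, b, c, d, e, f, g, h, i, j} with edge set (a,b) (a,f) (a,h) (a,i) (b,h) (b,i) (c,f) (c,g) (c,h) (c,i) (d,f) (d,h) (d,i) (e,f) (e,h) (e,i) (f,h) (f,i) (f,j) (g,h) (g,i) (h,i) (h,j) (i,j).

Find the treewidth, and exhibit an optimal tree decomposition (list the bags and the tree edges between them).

The largest bag has 4 vertices, giving width 3; this decomposition certifies tw(G) ≤ 3. For the lower bound, the 4 vertices {c, g, h, i} are pairwise adjacent, and any tree decomposition puts a clique entirely inside one bag — forcing width ≥ 3. Hence tw(G) = 3 exactly.

Treewidth 3.
One such decomposition:
Bags: B1 = {d, f, h, i}  B2 = {c, f, h, i}  B3 = {f, h, i, j}  B4 = {c, g, h, i}  B5 = {e, f, h, i}  B6 = {a, f, h, i}  B7 = {a, b, h, i}
Tree: B1–B2, B2–B3, B2–B4, B3–B5, B5–B6, B6–B7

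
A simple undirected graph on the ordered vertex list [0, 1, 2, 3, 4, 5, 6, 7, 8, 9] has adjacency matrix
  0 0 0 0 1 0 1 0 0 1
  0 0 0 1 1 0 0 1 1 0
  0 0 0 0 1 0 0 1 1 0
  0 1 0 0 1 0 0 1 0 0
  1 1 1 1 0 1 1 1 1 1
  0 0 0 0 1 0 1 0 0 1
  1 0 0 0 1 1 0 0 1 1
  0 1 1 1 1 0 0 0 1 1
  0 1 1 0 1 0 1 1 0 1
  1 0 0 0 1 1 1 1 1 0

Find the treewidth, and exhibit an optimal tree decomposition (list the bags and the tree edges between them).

Treewidth 3.
One optimal decomposition is:
Bags: B1 = {4, 7, 8, 9}  B2 = {1, 4, 7, 8}  B3 = {2, 4, 7, 8}  B4 = {4, 6, 8, 9}  B5 = {0, 4, 6, 9}  B6 = {1, 3, 4, 7}  B7 = {4, 5, 6, 9}
Tree: B1–B2, B1–B3, B1–B4, B4–B5, B2–B6, B5–B7

The largest bag has 4 vertices, giving width 3; this decomposition certifies tw(G) ≤ 3. On the other hand G contains the 4-clique {0, 4, 6, 9}. A clique must lie in a single bag of any decomposition, so no decomposition can have width below 3. Combining the bounds, tw(G) = 3.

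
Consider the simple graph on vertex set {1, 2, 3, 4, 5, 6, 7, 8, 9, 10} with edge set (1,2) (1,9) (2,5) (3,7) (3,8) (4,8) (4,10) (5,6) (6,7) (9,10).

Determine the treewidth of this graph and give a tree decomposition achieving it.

The largest bag has 3 vertices, giving width 2; this decomposition certifies tw(G) ≤ 2. The edges 10–9–1–2–5–6–7–3–8–4–10 form a cycle, so G is not a tree and its treewidth is at least 2. Therefore the treewidth is 2.

Treewidth 2.
One such decomposition:
Bags: B1 = {1, 9, 10}  B2 = {1, 2, 10}  B3 = {2, 5, 10}  B4 = {5, 6, 10}  B5 = {6, 7, 10}  B6 = {3, 7, 10}  B7 = {3, 8, 10}  B8 = {4, 8, 10}
Tree: B1–B2, B2–B3, B3–B4, B4–B5, B5–B6, B6–B7, B7–B8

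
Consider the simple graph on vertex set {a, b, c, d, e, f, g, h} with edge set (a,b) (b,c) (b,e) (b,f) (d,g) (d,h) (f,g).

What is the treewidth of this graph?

A width-1 tree decomposition is:
Bags: B1 = {b, c}  B2 = {b, f}  B3 = {b, e}  B4 = {f, g}  B5 = {d, g}  B6 = {d, h}  B7 = {a, b}
Tree: B1–B2, B1–B3, B2–B4, B4–B5, B5–B6, B1–B7
Each bag holds 2 vertices, so the decomposition has width 1, which upper-bounds the treewidth. Since G has at least one edge (e.g. c–b), it is not an edgeless graph, so tw(G) ≥ 1. Hence tw(G) = 1 exactly.

1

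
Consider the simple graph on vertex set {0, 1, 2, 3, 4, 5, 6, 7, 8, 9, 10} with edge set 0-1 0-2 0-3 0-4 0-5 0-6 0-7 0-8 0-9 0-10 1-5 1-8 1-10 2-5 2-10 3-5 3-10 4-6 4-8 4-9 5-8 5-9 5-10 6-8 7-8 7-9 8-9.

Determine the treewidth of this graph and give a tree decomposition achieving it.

Every bag has size at most 4, so the width is 4 − 1 = 3 and tw(G) ≤ 3. Conversely, {0, 4, 8, 9} is a clique of size 4, and the vertices of any clique must share a bag in every tree decomposition; so some bag has ≥ 4 vertices and tw(G) ≥ 3. Therefore the treewidth is 3.

Treewidth 3.
One optimal decomposition is:
Bags: B1 = {0, 5, 8, 9}  B2 = {0, 4, 8, 9}  B3 = {0, 1, 5, 8}  B4 = {0, 1, 5, 10}  B5 = {0, 4, 6, 8}  B6 = {0, 2, 5, 10}  B7 = {0, 7, 8, 9}  B8 = {0, 3, 5, 10}
Tree: B1–B2, B1–B3, B3–B4, B2–B5, B4–B6, B1–B7, B4–B8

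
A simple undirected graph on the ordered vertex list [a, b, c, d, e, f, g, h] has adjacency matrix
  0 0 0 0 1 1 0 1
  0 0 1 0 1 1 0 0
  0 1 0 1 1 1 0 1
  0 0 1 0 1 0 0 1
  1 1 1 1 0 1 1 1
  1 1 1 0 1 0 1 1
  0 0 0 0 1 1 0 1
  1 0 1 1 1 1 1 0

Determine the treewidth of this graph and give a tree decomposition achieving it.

Treewidth 3.
One such decomposition:
Bags: B1 = {b, c, e, f}  B2 = {c, e, f, h}  B3 = {a, e, f, h}  B4 = {c, d, e, h}  B5 = {e, f, g, h}
Tree: B1–B2, B2–B3, B2–B4, B2–B5

The largest bag has 4 vertices, giving width 3; this decomposition certifies tw(G) ≤ 3. Conversely, {c, d, e, h} is a clique of size 4, and the vertices of any clique must share a bag in every tree decomposition; so some bag has ≥ 4 vertices and tw(G) ≥ 3. Hence tw(G) = 3 exactly.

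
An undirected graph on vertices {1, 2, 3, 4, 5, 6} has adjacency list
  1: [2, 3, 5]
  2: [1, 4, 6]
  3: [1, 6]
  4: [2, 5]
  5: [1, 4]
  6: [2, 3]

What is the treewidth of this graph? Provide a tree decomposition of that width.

Treewidth 2.
One optimal decomposition is:
Bags: B1 = {1, 4, 5}  B2 = {1, 2, 4}  B3 = {1, 2, 3}  B4 = {2, 3, 6}
Tree: B1–B2, B2–B3, B3–B4

Every bag has size at most 3, so the width is 3 − 1 = 2 and tw(G) ≤ 2. For the lower bound, G contains the cycle 5–4–2–1–5, so G is not a forest; only forests have treewidth ≤ 1, hence tw(G) ≥ 2. Combining the bounds, tw(G) = 2.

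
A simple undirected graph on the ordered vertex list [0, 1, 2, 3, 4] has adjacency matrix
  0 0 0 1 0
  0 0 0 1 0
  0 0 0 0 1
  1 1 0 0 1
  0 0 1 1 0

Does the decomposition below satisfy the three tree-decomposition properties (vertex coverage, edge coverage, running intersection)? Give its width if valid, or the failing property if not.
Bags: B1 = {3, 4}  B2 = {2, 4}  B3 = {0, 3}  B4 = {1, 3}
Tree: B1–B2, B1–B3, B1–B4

Vertex coverage: the bags together contain {0, 1, 2, 3, 4}, the full vertex set. Edge coverage: each edge of G has both endpoints in at least one bag. Running intersection: for every vertex, the bags containing it form a connected subtree. All three properties hold, so this is a valid tree decomposition of width max|bag| − 1 = 1, and hence tw(G) ≤ 1.

Yes; width 1.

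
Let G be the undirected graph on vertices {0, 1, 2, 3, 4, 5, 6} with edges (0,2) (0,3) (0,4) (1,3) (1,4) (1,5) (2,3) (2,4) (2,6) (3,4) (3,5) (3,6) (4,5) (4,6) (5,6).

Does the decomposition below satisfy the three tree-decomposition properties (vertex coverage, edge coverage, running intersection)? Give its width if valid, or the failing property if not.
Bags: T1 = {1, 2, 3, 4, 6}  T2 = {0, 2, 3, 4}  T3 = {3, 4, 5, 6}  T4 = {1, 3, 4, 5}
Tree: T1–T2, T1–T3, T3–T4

No — bags containing vertex 1 are not connected in the tree.

A tree decomposition must satisfy three properties: every vertex lies in some bag; for every edge, both endpoints lie together in some bag; and for every vertex, the bags containing it form a connected subtree. Here bags containing vertex 1 are not connected in the tree, so the decomposition is invalid.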